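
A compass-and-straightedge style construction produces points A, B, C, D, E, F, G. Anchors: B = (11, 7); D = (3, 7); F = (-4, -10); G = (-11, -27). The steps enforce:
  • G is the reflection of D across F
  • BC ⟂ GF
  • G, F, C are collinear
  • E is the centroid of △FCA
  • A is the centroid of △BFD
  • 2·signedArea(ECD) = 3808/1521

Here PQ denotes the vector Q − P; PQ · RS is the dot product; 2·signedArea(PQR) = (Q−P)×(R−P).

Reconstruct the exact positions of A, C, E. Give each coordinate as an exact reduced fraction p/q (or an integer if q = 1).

1. A_x = 10/3  [A is the centroid of △BFD]
2. A_y = 4/3  [A is the centroid of △BFD]
   → A = (10/3, 4/3)
3. C_x = 703/169  [G, F, C are collinear ∩ BC ⟂ GF]
4. C_y = 1659/169  [G, F, C are collinear ∩ BC ⟂ GF]
   → C = (703/169, 1659/169)
5. E_x = 1771/1521  [E is the centroid of △FCA]
6. E_y = 583/1521  [E is the centroid of △FCA]
   → E = (1771/1521, 583/1521)

A = (10/3, 4/3)
C = (703/169, 1659/169)
E = (1771/1521, 583/1521)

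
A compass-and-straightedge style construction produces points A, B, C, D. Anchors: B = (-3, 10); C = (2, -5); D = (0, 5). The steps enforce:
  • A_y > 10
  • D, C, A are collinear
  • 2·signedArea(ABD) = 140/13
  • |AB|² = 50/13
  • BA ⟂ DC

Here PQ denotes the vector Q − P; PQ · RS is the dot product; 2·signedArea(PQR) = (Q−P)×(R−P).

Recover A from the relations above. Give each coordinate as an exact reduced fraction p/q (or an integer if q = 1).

1. A_x = -14/13  [D, C, A are collinear ∩ BA ⟂ DC]
2. A_y = 135/13  [D, C, A are collinear ∩ BA ⟂ DC]
   → A = (-14/13, 135/13)

A = (-14/13, 135/13)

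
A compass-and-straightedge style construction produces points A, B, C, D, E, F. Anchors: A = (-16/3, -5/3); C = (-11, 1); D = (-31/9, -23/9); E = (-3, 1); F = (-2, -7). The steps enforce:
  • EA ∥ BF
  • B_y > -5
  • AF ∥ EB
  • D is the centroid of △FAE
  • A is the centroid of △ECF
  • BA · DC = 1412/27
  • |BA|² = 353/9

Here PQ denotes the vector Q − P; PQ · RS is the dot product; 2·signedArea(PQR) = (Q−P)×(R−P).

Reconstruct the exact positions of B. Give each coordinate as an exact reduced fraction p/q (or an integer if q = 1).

B = (1/3, -13/3)

1. B_x = 1/3  [EA ∥ BF ∩ AF ∥ EB]
2. B_y = -13/3  [EA ∥ BF ∩ AF ∥ EB]
   → B = (1/3, -13/3)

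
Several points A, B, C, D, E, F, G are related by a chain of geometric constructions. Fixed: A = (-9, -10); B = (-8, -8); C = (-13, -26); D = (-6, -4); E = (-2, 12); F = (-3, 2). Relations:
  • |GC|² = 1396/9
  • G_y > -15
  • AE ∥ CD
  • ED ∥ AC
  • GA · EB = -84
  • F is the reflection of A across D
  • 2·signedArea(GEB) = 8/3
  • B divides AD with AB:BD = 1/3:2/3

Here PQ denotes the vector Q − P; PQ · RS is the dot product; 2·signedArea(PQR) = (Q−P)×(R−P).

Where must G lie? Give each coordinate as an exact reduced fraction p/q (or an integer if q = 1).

1. G_x = -29/3  [2·signedArea(GEB) = 8/3 ∩ GA · EB = -84]
2. G_y = -14  [2·signedArea(GEB) = 8/3 ∩ GA · EB = -84]
   → G = (-29/3, -14)

G = (-29/3, -14)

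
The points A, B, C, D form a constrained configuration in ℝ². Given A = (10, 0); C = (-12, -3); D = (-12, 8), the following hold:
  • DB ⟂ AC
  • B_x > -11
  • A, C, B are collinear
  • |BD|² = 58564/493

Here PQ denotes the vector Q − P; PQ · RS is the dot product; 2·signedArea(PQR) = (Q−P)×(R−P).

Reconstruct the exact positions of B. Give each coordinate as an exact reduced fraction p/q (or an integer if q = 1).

1. B_x = -5190/493  [A, C, B are collinear ∩ DB ⟂ AC]
2. B_y = -1380/493  [A, C, B are collinear ∩ DB ⟂ AC]
   → B = (-5190/493, -1380/493)

B = (-5190/493, -1380/493)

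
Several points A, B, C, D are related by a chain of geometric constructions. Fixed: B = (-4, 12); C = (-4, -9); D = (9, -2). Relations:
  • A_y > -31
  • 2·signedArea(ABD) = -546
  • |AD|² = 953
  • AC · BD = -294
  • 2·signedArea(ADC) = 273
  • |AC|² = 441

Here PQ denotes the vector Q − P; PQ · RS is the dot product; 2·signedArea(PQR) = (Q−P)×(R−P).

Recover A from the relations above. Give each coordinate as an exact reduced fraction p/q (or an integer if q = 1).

1. A_x = -4  [2·signedArea(ABD) = -546 ∩ 2·signedArea(ADC) = 273]
2. A_y = -30  [2·signedArea(ABD) = -546 ∩ 2·signedArea(ADC) = 273]
   → A = (-4, -30)

A = (-4, -30)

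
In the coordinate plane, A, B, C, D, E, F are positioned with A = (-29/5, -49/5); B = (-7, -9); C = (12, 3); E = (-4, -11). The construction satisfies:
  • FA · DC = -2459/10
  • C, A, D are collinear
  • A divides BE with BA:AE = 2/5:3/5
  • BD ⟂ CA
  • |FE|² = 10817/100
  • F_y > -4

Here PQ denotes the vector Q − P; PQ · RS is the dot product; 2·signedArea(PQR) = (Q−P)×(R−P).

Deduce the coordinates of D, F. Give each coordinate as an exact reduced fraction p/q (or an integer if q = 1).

1. D_x = -74647/12017  [C, A, D are collinear ∩ BD ⟂ CA]
2. D_y = -121325/12017  [C, A, D are collinear ∩ BD ⟂ CA]
   → D = (-74647/12017, -121325/12017)
3. F_x = 31/10  [line -218851/12017·x + -157376/12017·y + 1433597/120170 = 0 ∩ |FE|² = 10817/100]
4. F_y = -17/5  [line -218851/12017·x + -157376/12017·y + 1433597/120170 = 0 ∩ |FE|² = 10817/100]
   → F = (31/10, -17/5)

D = (-74647/12017, -121325/12017)
F = (31/10, -17/5)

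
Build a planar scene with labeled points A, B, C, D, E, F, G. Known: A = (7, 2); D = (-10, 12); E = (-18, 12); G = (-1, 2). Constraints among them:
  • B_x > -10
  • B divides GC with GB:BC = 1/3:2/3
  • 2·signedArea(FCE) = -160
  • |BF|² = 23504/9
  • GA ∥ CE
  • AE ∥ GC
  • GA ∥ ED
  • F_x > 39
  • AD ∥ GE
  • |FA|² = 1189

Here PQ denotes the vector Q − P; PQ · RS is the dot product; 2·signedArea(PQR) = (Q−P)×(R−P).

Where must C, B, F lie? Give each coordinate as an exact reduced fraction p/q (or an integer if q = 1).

B = (-28/3, 16/3)
C = (-26, 12)
F = (40, -8)

1. C_x = -26  [GA ∥ CE ∩ AE ∥ GC]
2. C_y = 12  [GA ∥ CE ∩ AE ∥ GC]
   → C = (-26, 12)
3. B_x = -28/3  [B divides GC with GB:BC = 1/3:2/3]
4. B_y = 16/3  [B divides GC with GB:BC = 1/3:2/3]
   → B = (-28/3, 16/3)
5. F_y = -8  [2·signedArea(FCE) = -160]
6. F_x = 40  [|FA|² = 1189]
   → F = (40, -8)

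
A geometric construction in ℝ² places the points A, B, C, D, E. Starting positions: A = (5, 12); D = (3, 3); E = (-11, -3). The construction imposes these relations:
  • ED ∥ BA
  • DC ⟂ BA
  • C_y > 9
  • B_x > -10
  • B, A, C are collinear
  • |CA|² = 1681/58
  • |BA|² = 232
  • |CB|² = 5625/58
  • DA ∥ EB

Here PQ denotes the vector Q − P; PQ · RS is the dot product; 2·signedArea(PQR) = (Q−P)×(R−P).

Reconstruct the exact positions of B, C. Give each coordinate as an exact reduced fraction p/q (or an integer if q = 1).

B = (-9, 6)
C = (3/58, 573/58)

1. B_x = -9  [ED ∥ BA ∩ DA ∥ EB]
2. B_y = 6  [ED ∥ BA ∩ DA ∥ EB]
   → B = (-9, 6)
3. C_x = 3/58  [B, A, C are collinear ∩ DC ⟂ BA]
4. C_y = 573/58  [B, A, C are collinear ∩ DC ⟂ BA]
   → C = (3/58, 573/58)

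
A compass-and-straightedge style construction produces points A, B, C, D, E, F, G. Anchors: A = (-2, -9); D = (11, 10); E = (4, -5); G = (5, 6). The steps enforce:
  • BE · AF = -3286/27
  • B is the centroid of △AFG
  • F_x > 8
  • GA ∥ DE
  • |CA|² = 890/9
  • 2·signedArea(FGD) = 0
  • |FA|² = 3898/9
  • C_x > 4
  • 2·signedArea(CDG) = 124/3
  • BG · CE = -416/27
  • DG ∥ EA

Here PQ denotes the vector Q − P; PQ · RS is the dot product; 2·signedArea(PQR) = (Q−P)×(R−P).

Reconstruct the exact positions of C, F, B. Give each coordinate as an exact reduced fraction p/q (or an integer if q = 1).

1. C_x = 13/3  [line 4·x + -6·y + -76/3 = 0 ∩ |CA|² = 890/9]
2. C_y = -4/3  [line 4·x + -6·y + -76/3 = 0 ∩ |CA|² = 890/9]
   → C = (13/3, -4/3)
3. F_x = 9  [line -4·x + 6·y + -16 = 0 ∩ |FA|² = 3898/9]
4. F_y = 26/3  [line -4·x + 6·y + -16 = 0 ∩ |FA|² = 3898/9]
   → F = (9, 26/3)
5. B_x = 4  [B is the centroid of △AFG]
6. B_y = 17/9  [B is the centroid of △AFG]
   → B = (4, 17/9)

B = (4, 17/9)
C = (13/3, -4/3)
F = (9, 26/3)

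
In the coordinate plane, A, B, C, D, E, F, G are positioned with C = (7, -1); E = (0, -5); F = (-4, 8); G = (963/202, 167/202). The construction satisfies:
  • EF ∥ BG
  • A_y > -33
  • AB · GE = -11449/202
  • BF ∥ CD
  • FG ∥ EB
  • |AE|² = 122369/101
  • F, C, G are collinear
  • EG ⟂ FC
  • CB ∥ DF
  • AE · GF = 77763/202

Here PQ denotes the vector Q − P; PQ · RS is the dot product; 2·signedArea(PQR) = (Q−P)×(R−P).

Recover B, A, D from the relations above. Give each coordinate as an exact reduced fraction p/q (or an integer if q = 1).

1. B_x = 1771/202  [EF ∥ BG ∩ FG ∥ EB]
2. B_y = -2459/202  [EF ∥ BG ∩ FG ∥ EB]
   → B = (1771/202, -2459/202)
3. A_x = 2175/101  [AE · GF = 77763/202 ∩ AB · GE = -11449/202]
4. A_y = -3267/101  [AE · GF = 77763/202 ∩ AB · GE = -11449/202]
   → A = (2175/101, -3267/101)
5. D_x = -1165/202  [CB ∥ DF ∩ BF ∥ CD]
6. D_y = 3873/202  [CB ∥ DF ∩ BF ∥ CD]
   → D = (-1165/202, 3873/202)

A = (2175/101, -3267/101)
B = (1771/202, -2459/202)
D = (-1165/202, 3873/202)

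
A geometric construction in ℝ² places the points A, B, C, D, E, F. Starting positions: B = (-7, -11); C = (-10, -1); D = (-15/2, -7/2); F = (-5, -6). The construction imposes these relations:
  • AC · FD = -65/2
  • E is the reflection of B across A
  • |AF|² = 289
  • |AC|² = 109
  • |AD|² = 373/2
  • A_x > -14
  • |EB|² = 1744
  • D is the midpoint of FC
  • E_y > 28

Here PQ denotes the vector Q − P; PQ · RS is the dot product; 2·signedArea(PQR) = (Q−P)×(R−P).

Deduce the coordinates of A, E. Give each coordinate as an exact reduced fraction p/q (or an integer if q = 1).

A = (-13, 9)
E = (-19, 29)

1. A_x = -13  [line 5/2·x + -5/2·y + 55 = 0 ∩ |AD|² = 373/2]
2. A_y = 9  [line 5/2·x + -5/2·y + 55 = 0 ∩ |AD|² = 373/2]
   → A = (-13, 9)
3. E_x = -19  [E is the reflection of B across A]
4. E_y = 29  [E is the reflection of B across A]
   → E = (-19, 29)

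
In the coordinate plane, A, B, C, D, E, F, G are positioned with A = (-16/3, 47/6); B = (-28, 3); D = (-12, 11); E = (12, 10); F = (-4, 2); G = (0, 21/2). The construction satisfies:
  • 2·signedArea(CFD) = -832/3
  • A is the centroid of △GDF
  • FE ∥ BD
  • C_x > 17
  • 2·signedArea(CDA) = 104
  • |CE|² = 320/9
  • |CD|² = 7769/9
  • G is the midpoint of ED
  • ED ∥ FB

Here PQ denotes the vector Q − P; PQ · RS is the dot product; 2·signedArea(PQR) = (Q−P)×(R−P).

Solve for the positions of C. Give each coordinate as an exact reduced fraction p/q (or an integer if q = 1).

1. C_x = 52/3  [2·signedArea(CFD) = -832/3 ∩ 2·signedArea(CDA) = 104]
2. C_y = 38/3  [2·signedArea(CFD) = -832/3 ∩ 2·signedArea(CDA) = 104]
   → C = (52/3, 38/3)

C = (52/3, 38/3)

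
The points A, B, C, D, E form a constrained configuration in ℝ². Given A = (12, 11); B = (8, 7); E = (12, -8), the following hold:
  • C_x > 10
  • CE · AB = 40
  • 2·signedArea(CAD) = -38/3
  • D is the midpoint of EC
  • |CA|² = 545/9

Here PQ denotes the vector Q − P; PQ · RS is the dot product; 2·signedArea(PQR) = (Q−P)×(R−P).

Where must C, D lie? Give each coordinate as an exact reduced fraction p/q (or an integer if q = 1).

C = (32/3, 10/3)
D = (34/3, -7/3)

1. C_x = 32/3  [line 4·x + 4·y + -56 = 0 ∩ |CA|² = 545/9]
2. C_y = 10/3  [line 4·x + 4·y + -56 = 0 ∩ |CA|² = 545/9]
   → C = (32/3, 10/3)
3. D_x = 34/3  [2·signedArea(CAD) = -38/3 ∩ D is the midpoint of EC]
4. D_y = -7/3  [2·signedArea(CAD) = -38/3 ∩ D is the midpoint of EC]
   → D = (34/3, -7/3)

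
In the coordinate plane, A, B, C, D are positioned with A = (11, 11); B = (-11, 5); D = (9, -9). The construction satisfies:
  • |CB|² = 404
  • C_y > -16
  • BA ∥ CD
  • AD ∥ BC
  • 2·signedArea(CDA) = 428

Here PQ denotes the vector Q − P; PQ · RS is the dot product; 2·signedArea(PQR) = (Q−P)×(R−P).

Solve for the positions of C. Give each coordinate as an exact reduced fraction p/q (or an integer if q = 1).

C = (-13, -15)

1. C_x = -13  [BA ∥ CD ∩ AD ∥ BC]
2. C_y = -15  [BA ∥ CD ∩ AD ∥ BC]
   → C = (-13, -15)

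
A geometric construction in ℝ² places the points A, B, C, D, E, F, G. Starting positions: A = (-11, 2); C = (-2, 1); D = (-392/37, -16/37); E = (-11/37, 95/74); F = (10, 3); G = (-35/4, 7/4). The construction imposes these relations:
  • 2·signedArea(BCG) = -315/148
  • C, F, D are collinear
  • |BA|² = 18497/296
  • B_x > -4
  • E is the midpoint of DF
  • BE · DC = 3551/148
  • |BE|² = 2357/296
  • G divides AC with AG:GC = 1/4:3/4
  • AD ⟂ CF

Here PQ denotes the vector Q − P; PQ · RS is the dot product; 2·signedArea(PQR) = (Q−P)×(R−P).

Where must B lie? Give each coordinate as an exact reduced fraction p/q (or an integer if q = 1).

B = (-461/148, 213/148)

1. B_x = -461/148  [BE · DC = 3551/148 ∩ 2·signedArea(BCG) = -315/148]
2. B_y = 213/148  [BE · DC = 3551/148 ∩ 2·signedArea(BCG) = -315/148]
   → B = (-461/148, 213/148)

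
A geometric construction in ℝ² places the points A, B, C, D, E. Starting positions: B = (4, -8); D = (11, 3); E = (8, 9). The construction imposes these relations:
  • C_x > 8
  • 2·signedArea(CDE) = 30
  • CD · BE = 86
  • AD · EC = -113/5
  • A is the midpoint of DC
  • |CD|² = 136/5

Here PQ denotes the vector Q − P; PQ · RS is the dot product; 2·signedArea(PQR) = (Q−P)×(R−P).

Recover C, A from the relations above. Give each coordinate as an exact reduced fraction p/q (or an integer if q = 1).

A = (48/5, 4/5)
C = (41/5, -7/5)

1. C_x = 41/5  [CD · BE = 86 ∩ 2·signedArea(CDE) = 30]
2. C_y = -7/5  [CD · BE = 86 ∩ 2·signedArea(CDE) = 30]
   → C = (41/5, -7/5)
3. A_x = 48/5  [A is the midpoint of DC]
4. A_y = 4/5  [A is the midpoint of DC]
   → A = (48/5, 4/5)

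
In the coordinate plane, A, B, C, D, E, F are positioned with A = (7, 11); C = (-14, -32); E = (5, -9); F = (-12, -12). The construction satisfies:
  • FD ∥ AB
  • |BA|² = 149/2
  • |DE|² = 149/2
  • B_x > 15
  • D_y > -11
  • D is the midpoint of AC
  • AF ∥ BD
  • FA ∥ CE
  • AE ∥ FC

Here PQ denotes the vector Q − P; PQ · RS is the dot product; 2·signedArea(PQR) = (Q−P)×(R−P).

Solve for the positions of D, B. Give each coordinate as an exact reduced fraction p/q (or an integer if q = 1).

1. D_x = -7/2  [D is the midpoint of AC]
2. D_y = -21/2  [D is the midpoint of AC]
   → D = (-7/2, -21/2)
3. B_x = 31/2  [AF ∥ BD ∩ FD ∥ AB]
4. B_y = 25/2  [AF ∥ BD ∩ FD ∥ AB]
   → B = (31/2, 25/2)

B = (31/2, 25/2)
D = (-7/2, -21/2)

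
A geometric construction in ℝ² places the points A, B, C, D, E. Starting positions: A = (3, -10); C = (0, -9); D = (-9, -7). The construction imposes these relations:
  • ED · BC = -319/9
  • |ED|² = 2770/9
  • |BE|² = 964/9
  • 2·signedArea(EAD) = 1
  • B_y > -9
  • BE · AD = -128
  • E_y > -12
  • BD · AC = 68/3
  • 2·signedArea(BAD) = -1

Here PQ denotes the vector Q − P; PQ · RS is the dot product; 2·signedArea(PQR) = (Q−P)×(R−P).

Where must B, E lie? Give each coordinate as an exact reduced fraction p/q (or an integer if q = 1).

B = (-2, -26/3)
E = (8, -34/3)

1. B_x = -2  [BD · AC = 68/3 ∩ 2·signedArea(BAD) = -1]
2. B_y = -26/3  [BD · AC = 68/3 ∩ 2·signedArea(BAD) = -1]
   → B = (-2, -26/3)
3. E_x = 8  [2·signedArea(EAD) = 1 ∩ ED · BC = -319/9]
4. E_y = -34/3  [2·signedArea(EAD) = 1 ∩ ED · BC = -319/9]
   → E = (8, -34/3)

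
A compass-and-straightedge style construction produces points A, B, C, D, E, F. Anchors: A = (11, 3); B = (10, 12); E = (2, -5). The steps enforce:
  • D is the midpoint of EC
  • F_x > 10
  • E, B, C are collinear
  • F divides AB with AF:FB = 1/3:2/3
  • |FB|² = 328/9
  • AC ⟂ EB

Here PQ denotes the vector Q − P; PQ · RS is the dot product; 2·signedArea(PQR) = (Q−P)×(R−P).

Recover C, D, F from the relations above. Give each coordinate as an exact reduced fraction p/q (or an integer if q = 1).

1. C_x = 2370/353  [E, B, C are collinear ∩ AC ⟂ EB]
2. C_y = 1771/353  [E, B, C are collinear ∩ AC ⟂ EB]
   → C = (2370/353, 1771/353)
3. D_x = 1538/353  [D is the midpoint of EC]
4. D_y = 3/353  [D is the midpoint of EC]
   → D = (1538/353, 3/353)
5. F_x = 32/3  [F divides AB with AF:FB = 1/3:2/3]
6. F_y = 6  [F divides AB with AF:FB = 1/3:2/3]
   → F = (32/3, 6)

C = (2370/353, 1771/353)
D = (1538/353, 3/353)
F = (32/3, 6)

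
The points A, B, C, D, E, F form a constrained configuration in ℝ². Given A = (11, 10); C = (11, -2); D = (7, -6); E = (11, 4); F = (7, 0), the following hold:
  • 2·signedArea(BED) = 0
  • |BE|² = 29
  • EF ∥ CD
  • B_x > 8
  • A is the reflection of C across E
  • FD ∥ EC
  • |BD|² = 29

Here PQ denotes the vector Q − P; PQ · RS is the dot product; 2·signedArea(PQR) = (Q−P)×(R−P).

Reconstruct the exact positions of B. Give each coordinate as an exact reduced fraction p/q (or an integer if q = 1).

B = (9, -1)

1. B_x = 9  [line 10·x + -4·y + -94 = 0 ∩ |BD|² = 29]
2. B_y = -1  [line 10·x + -4·y + -94 = 0 ∩ |BD|² = 29]
   → B = (9, -1)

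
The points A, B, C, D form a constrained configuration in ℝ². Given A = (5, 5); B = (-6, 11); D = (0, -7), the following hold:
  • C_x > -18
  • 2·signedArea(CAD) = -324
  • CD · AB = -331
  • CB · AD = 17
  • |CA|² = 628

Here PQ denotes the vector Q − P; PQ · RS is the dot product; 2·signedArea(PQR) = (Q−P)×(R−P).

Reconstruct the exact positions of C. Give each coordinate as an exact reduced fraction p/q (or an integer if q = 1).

C = (-17, 17)

1. C_x = -17  [CD · AB = -331 ∩ 2·signedArea(CAD) = -324]
2. C_y = 17  [CD · AB = -331 ∩ 2·signedArea(CAD) = -324]
   → C = (-17, 17)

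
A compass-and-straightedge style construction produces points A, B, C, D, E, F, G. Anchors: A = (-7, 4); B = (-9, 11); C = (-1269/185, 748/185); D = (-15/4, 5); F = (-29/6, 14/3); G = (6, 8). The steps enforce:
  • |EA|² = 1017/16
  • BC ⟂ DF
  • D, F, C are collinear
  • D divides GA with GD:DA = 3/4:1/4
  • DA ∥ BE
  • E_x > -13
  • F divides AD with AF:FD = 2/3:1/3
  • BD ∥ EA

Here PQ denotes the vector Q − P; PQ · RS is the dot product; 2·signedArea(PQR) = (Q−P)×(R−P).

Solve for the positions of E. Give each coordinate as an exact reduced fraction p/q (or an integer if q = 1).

1. E_x = -49/4  [BD ∥ EA ∩ DA ∥ BE]
2. E_y = 10  [BD ∥ EA ∩ DA ∥ BE]
   → E = (-49/4, 10)

E = (-49/4, 10)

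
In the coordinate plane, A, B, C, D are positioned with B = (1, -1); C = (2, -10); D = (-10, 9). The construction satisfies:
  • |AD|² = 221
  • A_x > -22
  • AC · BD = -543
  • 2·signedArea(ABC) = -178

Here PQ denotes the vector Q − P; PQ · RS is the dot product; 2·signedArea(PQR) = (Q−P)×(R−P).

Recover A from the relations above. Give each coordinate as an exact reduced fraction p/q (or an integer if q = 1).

1. A_x = -21  [AC · BD = -543 ∩ 2·signedArea(ABC) = -178]
2. A_y = 19  [AC · BD = -543 ∩ 2·signedArea(ABC) = -178]
   → A = (-21, 19)

A = (-21, 19)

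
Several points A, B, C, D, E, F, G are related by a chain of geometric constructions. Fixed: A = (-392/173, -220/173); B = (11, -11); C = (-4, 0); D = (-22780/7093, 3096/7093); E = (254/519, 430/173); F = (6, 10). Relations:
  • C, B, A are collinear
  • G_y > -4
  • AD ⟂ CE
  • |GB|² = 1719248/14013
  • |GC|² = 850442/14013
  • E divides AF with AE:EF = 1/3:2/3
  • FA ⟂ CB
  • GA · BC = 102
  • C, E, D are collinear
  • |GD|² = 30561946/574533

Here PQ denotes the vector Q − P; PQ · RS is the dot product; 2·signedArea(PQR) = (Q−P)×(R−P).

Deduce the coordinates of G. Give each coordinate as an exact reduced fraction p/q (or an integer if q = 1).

G = (4787/1557, -1693/519)

1. G_x = 4787/1557  [line 15·x + -11·y + -82 = 0 ∩ |GC|² = 850442/14013]
2. G_y = -1693/519  [line 15·x + -11·y + -82 = 0 ∩ |GC|² = 850442/14013]
   → G = (4787/1557, -1693/519)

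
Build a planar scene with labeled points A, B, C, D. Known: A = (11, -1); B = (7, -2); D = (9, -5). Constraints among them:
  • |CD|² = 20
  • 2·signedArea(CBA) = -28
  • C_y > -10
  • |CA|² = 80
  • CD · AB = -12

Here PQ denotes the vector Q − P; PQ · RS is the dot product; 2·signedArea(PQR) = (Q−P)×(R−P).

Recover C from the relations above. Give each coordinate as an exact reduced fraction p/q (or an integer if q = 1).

C = (7, -9)

1. C_x = 7  [2·signedArea(CBA) = -28 ∩ CD · AB = -12]
2. C_y = -9  [2·signedArea(CBA) = -28 ∩ CD · AB = -12]
   → C = (7, -9)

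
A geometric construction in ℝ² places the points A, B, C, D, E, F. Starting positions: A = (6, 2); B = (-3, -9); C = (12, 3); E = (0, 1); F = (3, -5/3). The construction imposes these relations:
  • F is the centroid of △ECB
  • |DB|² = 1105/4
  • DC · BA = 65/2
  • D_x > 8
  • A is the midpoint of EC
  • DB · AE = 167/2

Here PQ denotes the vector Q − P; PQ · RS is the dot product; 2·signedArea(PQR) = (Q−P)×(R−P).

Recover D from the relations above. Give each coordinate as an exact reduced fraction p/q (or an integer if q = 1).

D = (9, 5/2)

1. D_x = 9  [DC · BA = 65/2 ∩ DB · AE = 167/2]
2. D_y = 5/2  [DC · BA = 65/2 ∩ DB · AE = 167/2]
   → D = (9, 5/2)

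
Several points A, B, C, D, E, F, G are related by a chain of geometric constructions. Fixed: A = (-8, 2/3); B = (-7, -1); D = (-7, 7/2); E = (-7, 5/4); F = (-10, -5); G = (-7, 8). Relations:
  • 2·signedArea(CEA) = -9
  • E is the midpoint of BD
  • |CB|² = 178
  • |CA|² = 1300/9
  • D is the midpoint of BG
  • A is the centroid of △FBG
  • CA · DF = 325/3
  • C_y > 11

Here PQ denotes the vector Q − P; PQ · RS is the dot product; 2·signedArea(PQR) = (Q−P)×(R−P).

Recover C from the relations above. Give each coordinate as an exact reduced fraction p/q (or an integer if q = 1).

1. C_x = -4  [CA · DF = 325/3 ∩ 2·signedArea(CEA) = -9]
2. C_y = 12  [CA · DF = 325/3 ∩ 2·signedArea(CEA) = -9]
   → C = (-4, 12)

C = (-4, 12)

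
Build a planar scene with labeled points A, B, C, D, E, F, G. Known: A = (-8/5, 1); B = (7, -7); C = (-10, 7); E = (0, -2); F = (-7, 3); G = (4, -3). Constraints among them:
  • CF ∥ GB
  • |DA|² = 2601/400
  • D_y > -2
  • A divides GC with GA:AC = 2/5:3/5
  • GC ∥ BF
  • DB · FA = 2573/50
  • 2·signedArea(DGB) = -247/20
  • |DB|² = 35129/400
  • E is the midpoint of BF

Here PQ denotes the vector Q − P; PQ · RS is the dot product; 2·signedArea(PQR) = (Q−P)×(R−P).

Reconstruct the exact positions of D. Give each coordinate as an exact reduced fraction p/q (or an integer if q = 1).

1. D_x = -2/5  [2·signedArea(DGB) = -247/20 ∩ DB · FA = 2573/50]
2. D_y = -5/4  [2·signedArea(DGB) = -247/20 ∩ DB · FA = 2573/50]
   → D = (-2/5, -5/4)

D = (-2/5, -5/4)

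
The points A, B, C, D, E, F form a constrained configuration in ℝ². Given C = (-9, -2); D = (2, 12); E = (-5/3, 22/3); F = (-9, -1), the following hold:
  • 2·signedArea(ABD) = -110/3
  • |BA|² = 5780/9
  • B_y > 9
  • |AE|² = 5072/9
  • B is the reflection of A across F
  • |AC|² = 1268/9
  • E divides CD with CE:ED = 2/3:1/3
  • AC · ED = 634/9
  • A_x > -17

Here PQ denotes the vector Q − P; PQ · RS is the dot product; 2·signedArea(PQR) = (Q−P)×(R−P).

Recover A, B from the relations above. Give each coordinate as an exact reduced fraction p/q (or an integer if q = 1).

1. A_x = -49/3  [line -11/3·x + -14/3·y + -1015/9 = 0 ∩ |AC|² = 1268/9]
2. A_y = -34/3  [line -11/3·x + -14/3·y + -1015/9 = 0 ∩ |AC|² = 1268/9]
   → A = (-49/3, -34/3)
3. B_x = -5/3  [B is the reflection of A across F]
4. B_y = 28/3  [B is the reflection of A across F]
   → B = (-5/3, 28/3)

A = (-49/3, -34/3)
B = (-5/3, 28/3)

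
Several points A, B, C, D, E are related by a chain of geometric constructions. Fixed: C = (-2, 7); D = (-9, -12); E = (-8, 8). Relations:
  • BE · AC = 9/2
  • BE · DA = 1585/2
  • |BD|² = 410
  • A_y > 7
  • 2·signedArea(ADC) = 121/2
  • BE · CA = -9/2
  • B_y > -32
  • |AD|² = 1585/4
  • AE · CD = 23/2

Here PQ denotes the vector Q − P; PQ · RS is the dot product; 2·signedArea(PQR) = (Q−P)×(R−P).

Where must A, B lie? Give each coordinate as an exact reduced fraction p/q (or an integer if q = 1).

1. A_x = -5  [AE · CD = 23/2 ∩ 2·signedArea(ADC) = 121/2]
2. A_y = 15/2  [AE · CD = 23/2 ∩ 2·signedArea(ADC) = 121/2]
   → A = (-5, 15/2)
3. B_x = -16  [BE · CA = -9/2 ∩ BE · DA = 1585/2]
4. B_y = -31  [BE · CA = -9/2 ∩ BE · DA = 1585/2]
   → B = (-16, -31)

A = (-5, 15/2)
B = (-16, -31)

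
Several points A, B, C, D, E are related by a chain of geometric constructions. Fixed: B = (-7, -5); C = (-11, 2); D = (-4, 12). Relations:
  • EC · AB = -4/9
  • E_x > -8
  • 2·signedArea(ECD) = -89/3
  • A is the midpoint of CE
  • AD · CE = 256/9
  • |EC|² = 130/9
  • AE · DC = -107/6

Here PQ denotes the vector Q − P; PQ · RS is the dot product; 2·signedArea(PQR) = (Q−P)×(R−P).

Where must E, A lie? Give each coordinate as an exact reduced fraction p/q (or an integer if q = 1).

A = (-55/6, 5/2)
E = (-22/3, 3)

1. E_x = -22/3  [line -10·x + 7·y + -283/3 = 0 ∩ |EC|² = 130/9]
2. E_y = 3  [line -10·x + 7·y + -283/3 = 0 ∩ |EC|² = 130/9]
   → E = (-22/3, 3)
3. A_x = -55/6  [A is the midpoint of CE]
4. A_y = 5/2  [A is the midpoint of CE]
   → A = (-55/6, 5/2)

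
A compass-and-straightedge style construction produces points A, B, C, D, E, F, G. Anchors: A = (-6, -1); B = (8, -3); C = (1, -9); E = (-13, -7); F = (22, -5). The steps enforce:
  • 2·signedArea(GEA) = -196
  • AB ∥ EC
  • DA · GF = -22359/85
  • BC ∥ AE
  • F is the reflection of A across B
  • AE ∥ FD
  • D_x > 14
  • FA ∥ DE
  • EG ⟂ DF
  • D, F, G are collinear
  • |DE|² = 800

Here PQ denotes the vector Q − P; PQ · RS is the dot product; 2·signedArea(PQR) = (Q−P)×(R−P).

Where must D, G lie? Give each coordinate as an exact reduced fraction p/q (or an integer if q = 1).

D = (15, -11)
G = (71/85, -1967/85)

1. D_x = 15  [FA ∥ DE ∩ AE ∥ FD]
2. D_y = -11  [FA ∥ DE ∩ AE ∥ FD]
   → D = (15, -11)
3. G_x = 71/85  [D, F, G are collinear ∩ EG ⟂ DF]
4. G_y = -1967/85  [D, F, G are collinear ∩ EG ⟂ DF]
   → G = (71/85, -1967/85)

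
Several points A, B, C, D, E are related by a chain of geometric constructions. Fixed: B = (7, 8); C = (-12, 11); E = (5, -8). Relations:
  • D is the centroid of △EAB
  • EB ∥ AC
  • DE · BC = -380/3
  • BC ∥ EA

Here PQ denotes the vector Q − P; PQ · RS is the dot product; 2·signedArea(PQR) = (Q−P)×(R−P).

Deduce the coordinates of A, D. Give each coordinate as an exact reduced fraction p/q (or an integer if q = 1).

1. A_x = -14  [EB ∥ AC ∩ BC ∥ EA]
2. A_y = -5  [EB ∥ AC ∩ BC ∥ EA]
   → A = (-14, -5)
3. D_x = -2/3  [D is the centroid of △EAB]
4. D_y = -5/3  [D is the centroid of △EAB]
   → D = (-2/3, -5/3)

A = (-14, -5)
D = (-2/3, -5/3)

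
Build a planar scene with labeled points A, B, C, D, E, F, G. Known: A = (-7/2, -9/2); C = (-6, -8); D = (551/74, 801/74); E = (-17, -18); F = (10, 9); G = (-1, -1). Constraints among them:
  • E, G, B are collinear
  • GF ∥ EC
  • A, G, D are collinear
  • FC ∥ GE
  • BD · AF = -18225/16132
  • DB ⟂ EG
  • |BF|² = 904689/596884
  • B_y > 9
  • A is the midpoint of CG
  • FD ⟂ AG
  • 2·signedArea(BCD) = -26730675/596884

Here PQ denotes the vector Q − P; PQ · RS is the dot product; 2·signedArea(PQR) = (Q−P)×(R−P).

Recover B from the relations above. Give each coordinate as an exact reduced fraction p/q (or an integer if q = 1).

B = (35767/4033, 76509/8066)

1. B_x = 35767/4033  [E, G, B are collinear ∩ DB ⟂ EG]
2. B_y = 76509/8066  [E, G, B are collinear ∩ DB ⟂ EG]
   → B = (35767/4033, 76509/8066)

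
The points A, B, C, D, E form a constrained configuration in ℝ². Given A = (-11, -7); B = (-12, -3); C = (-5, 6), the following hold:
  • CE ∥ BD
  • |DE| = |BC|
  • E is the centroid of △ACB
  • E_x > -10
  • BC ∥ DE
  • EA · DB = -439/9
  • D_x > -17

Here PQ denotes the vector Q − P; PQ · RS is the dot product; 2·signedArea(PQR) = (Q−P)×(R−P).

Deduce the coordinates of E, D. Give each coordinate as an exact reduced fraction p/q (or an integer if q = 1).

D = (-49/3, -31/3)
E = (-28/3, -4/3)

1. E_x = -28/3  [E is the centroid of △ACB]
2. E_y = -4/3  [E is the centroid of △ACB]
   → E = (-28/3, -4/3)
3. D_x = -49/3  [BC ∥ DE ∩ CE ∥ BD]
4. D_y = -31/3  [BC ∥ DE ∩ CE ∥ BD]
   → D = (-49/3, -31/3)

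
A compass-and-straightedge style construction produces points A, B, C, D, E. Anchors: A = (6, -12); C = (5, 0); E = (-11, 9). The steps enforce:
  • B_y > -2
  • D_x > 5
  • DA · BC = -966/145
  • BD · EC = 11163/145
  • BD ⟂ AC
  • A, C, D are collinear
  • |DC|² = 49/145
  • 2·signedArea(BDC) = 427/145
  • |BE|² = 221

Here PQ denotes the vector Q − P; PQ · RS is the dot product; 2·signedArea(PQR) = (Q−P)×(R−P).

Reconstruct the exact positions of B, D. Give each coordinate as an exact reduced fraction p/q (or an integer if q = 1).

B = (0, -1)
D = (732/145, -84/145)

1. D_x = 732/145  [line -12·x + -1·y + 60 = 0 ∩ |DC|² = 49/145]
2. D_y = -84/145  [line -12·x + -1·y + 60 = 0 ∩ |DC|² = 49/145]
   → D = (732/145, -84/145)
3. B_x = 0  [BD · EC = 11163/145 ∩ BD ⟂ AC]
4. B_y = -1  [BD · EC = 11163/145 ∩ BD ⟂ AC]
   → B = (0, -1)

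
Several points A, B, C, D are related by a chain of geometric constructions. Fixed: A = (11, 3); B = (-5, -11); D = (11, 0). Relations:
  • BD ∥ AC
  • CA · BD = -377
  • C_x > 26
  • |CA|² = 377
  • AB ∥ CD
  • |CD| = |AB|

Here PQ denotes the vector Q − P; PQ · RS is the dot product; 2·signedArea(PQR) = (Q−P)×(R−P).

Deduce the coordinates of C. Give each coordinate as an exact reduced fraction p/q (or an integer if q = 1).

1. C_x = 27  [AB ∥ CD ∩ BD ∥ AC]
2. C_y = 14  [AB ∥ CD ∩ BD ∥ AC]
   → C = (27, 14)

C = (27, 14)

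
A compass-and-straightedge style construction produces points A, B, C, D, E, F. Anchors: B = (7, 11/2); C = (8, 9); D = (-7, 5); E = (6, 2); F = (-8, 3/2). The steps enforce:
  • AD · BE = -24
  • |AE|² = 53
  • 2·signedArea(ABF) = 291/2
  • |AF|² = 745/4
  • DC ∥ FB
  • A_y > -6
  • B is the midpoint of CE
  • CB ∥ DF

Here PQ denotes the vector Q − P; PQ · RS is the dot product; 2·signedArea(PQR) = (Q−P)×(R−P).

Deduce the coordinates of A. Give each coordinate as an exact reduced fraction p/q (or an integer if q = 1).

A = (4, -5)

1. A_x = 4  [2·signedArea(ABF) = 291/2 ∩ AD · BE = -24]
2. A_y = -5  [2·signedArea(ABF) = 291/2 ∩ AD · BE = -24]
   → A = (4, -5)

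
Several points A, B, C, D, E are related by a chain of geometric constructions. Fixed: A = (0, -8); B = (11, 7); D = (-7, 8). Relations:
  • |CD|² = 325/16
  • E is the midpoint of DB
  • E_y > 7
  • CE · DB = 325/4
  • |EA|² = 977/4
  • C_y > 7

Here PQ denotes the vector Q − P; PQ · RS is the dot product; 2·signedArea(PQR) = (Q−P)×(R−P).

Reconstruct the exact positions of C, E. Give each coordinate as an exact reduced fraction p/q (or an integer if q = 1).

1. E_x = 2  [E is the midpoint of DB]
2. E_y = 15/2  [E is the midpoint of DB]
   → E = (2, 15/2)
3. C_x = -5/2  [line -18·x + 1·y + -211/4 = 0 ∩ |CD|² = 325/16]
4. C_y = 31/4  [line -18·x + 1·y + -211/4 = 0 ∩ |CD|² = 325/16]
   → C = (-5/2, 31/4)

C = (-5/2, 31/4)
E = (2, 15/2)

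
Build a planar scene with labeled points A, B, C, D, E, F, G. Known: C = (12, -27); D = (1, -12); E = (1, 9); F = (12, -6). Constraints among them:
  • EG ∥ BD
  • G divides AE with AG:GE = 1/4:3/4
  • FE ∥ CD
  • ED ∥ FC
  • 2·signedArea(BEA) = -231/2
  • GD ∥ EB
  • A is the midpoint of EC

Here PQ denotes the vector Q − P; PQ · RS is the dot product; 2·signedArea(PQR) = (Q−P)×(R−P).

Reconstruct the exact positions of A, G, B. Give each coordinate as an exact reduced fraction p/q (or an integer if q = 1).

1. A_x = 13/2  [A is the midpoint of EC]
2. A_y = -9  [A is the midpoint of EC]
   → A = (13/2, -9)
3. G_x = 41/8  [G divides AE with AG:GE = 1/4:3/4]
4. G_y = -9/2  [G divides AE with AG:GE = 1/4:3/4]
   → G = (41/8, -9/2)
5. B_x = -25/8  [EG ∥ BD ∩ GD ∥ EB]
6. B_y = 3/2  [EG ∥ BD ∩ GD ∥ EB]
   → B = (-25/8, 3/2)

A = (13/2, -9)
B = (-25/8, 3/2)
G = (41/8, -9/2)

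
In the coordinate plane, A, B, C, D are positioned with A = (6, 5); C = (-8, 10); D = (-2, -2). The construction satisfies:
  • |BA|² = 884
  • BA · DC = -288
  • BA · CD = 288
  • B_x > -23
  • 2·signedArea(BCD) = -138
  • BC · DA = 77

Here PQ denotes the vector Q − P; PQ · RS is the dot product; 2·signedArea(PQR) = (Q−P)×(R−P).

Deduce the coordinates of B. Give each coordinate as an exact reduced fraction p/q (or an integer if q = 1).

B = (-22, 15)

1. B_x = -22  [2·signedArea(BCD) = -138 ∩ BC · DA = 77]
2. B_y = 15  [2·signedArea(BCD) = -138 ∩ BC · DA = 77]
   → B = (-22, 15)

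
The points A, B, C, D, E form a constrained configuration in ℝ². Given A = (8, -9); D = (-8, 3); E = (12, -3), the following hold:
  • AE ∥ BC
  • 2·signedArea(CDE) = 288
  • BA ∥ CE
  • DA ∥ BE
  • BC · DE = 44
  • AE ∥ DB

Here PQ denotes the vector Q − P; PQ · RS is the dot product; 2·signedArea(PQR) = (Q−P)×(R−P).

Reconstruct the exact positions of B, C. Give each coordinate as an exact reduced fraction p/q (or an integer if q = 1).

1. B_x = -4  [DA ∥ BE ∩ AE ∥ DB]
2. B_y = 9  [DA ∥ BE ∩ AE ∥ DB]
   → B = (-4, 9)
3. C_x = 0  [BA ∥ CE ∩ AE ∥ BC]
4. C_y = 15  [BA ∥ CE ∩ AE ∥ BC]
   → C = (0, 15)

B = (-4, 9)
C = (0, 15)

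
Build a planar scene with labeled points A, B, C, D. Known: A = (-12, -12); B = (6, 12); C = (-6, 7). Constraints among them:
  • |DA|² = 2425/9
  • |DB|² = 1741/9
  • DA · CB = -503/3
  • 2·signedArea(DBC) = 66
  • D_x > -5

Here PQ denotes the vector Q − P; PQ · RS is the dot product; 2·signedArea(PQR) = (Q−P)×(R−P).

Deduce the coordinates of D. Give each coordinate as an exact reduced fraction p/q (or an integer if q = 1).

D = (-4, 7/3)

1. D_x = -4  [DA · CB = -503/3 ∩ 2·signedArea(DBC) = 66]
2. D_y = 7/3  [DA · CB = -503/3 ∩ 2·signedArea(DBC) = 66]
   → D = (-4, 7/3)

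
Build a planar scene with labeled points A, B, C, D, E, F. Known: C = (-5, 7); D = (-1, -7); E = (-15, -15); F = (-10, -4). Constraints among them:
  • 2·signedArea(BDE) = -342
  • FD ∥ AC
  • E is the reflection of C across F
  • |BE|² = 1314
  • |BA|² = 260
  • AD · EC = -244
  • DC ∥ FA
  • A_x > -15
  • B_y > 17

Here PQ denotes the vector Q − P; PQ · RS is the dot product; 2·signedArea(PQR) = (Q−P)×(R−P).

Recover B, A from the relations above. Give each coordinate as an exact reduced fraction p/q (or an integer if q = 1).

A = (-14, 10)
B = (0, 18)

1. B_x = 0  [line 8·x + -14·y + 252 = 0 ∩ |BE|² = 1314]
2. B_y = 18  [line 8·x + -14·y + 252 = 0 ∩ |BE|² = 1314]
   → B = (0, 18)
3. A_x = -14  [FD ∥ AC ∩ DC ∥ FA]
4. A_y = 10  [FD ∥ AC ∩ DC ∥ FA]
   → A = (-14, 10)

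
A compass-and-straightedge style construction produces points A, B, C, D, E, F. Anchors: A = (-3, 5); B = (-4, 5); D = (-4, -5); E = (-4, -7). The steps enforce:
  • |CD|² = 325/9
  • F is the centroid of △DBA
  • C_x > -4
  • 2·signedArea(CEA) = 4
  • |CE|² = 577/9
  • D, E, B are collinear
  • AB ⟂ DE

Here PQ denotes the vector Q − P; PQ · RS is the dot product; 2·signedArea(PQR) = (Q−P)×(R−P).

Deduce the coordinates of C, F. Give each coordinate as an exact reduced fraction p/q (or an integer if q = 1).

1. C_x = -11/3  [line -12·x + 1·y + -45 = 0 ∩ |CE|² = 577/9]
2. C_y = 1  [line -12·x + 1·y + -45 = 0 ∩ |CE|² = 577/9]
   → C = (-11/3, 1)
3. F_x = -11/3  [F is the centroid of △DBA]
4. F_y = 5/3  [F is the centroid of △DBA]
   → F = (-11/3, 5/3)

C = (-11/3, 1)
F = (-11/3, 5/3)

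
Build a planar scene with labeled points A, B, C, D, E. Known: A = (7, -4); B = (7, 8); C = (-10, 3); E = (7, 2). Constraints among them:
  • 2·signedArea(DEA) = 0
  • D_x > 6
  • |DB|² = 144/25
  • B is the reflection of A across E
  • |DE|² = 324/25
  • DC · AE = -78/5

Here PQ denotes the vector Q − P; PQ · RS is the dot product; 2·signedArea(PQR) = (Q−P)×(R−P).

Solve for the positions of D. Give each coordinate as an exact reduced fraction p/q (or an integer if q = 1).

D = (7, 28/5)

1. D_x = 7  [2·signedArea(DEA) = 0 ∩ DC · AE = -78/5]
2. D_y = 28/5  [2·signedArea(DEA) = 0 ∩ DC · AE = -78/5]
   → D = (7, 28/5)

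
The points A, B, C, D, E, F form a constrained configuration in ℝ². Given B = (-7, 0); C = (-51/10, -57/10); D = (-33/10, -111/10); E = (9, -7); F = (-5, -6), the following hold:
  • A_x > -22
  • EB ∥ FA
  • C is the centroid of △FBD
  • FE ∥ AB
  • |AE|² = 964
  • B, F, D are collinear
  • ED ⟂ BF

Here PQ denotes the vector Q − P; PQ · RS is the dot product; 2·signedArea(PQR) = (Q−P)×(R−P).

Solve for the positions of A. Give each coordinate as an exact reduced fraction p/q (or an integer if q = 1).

1. A_x = -21  [FE ∥ AB ∩ EB ∥ FA]
2. A_y = 1  [FE ∥ AB ∩ EB ∥ FA]
   → A = (-21, 1)

A = (-21, 1)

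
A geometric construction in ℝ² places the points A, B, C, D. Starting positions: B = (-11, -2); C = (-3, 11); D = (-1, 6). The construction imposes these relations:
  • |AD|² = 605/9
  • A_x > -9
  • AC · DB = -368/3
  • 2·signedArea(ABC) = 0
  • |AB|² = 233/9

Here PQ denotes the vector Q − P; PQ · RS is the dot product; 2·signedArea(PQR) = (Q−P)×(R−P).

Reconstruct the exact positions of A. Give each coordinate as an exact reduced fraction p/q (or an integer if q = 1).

1. A_x = -25/3  [2·signedArea(ABC) = 0 ∩ AC · DB = -368/3]
2. A_y = 7/3  [2·signedArea(ABC) = 0 ∩ AC · DB = -368/3]
   → A = (-25/3, 7/3)

A = (-25/3, 7/3)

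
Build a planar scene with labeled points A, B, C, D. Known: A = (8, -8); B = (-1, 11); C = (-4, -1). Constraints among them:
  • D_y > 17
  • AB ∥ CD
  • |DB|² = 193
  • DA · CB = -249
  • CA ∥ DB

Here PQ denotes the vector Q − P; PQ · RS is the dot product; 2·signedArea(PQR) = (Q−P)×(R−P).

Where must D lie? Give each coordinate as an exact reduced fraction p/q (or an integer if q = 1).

1. D_x = -13  [CA ∥ DB ∩ AB ∥ CD]
2. D_y = 18  [CA ∥ DB ∩ AB ∥ CD]
   → D = (-13, 18)

D = (-13, 18)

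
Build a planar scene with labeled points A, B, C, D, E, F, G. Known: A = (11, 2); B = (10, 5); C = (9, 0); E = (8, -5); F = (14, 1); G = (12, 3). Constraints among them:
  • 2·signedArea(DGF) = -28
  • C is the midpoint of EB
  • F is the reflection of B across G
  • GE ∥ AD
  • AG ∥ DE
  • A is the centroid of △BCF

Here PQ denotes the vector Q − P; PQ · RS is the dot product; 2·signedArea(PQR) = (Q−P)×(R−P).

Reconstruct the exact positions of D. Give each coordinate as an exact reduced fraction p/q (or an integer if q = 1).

1. D_x = 7  [AG ∥ DE ∩ GE ∥ AD]
2. D_y = -6  [AG ∥ DE ∩ GE ∥ AD]
   → D = (7, -6)

D = (7, -6)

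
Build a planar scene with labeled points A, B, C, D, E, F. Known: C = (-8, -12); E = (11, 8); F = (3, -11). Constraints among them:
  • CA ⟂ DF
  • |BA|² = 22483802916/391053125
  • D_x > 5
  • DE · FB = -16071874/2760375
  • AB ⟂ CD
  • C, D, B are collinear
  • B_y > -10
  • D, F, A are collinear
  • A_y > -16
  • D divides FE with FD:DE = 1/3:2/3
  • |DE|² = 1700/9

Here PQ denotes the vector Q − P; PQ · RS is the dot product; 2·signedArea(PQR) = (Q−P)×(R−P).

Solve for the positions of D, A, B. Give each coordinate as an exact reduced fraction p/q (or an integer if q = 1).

A = (419/425, -6708/425)
B = (-2391677/920125, -8375034/920125)
D = (17/3, -14/3)

1. D_x = 17/3  [D divides FE with FD:DE = 1/3:2/3]
2. D_y = -14/3  [D divides FE with FD:DE = 1/3:2/3]
   → D = (17/3, -14/3)
3. A_x = 419/425  [D, F, A are collinear ∩ CA ⟂ DF]
4. A_y = -6708/425  [D, F, A are collinear ∩ CA ⟂ DF]
   → A = (419/425, -6708/425)
5. B_x = -2391677/920125  [C, D, B are collinear ∩ AB ⟂ CD]
6. B_y = -8375034/920125  [C, D, B are collinear ∩ AB ⟂ CD]
   → B = (-2391677/920125, -8375034/920125)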